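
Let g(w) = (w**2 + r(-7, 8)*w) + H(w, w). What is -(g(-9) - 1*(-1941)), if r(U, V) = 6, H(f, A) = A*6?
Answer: -1914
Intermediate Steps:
H(f, A) = 6*A
g(w) = w**2 + 12*w (g(w) = (w**2 + 6*w) + 6*w = w**2 + 12*w)
-(g(-9) - 1*(-1941)) = -(-9*(12 - 9) - 1*(-1941)) = -(-9*3 + 1941) = -(-27 + 1941) = -1*1914 = -1914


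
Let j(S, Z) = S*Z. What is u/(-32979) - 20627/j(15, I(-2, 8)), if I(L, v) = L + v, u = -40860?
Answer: -225526811/989370 ≈ -227.95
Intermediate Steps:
u/(-32979) - 20627/j(15, I(-2, 8)) = -40860/(-32979) - 20627*1/(15*(-2 + 8)) = -40860*(-1/32979) - 20627/(15*6) = 13620/10993 - 20627/90 = -225526811/989370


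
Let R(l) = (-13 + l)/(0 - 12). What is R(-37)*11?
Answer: 275/6 ≈ 45.833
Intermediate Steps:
R(l) = 13/12 - l/12 (R(l) = (-13 + l)/(-12) = (-13 + l)*(-1/12) = 13/12 - l/12)
R(-37)*11 = (13/12 - 1/12*(-37))*11 = (13/12 + 37/12)*11 = (25/6)*11 = 275/6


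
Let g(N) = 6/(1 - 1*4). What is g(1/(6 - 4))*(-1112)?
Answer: 2224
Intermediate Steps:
g(N) = -2 (g(N) = 6/(1 - 4) = 6/(-3) = 6*(-1/3) = -2)
g(1/(6 - 4))*(-1112) = -2*(-1112) = 2224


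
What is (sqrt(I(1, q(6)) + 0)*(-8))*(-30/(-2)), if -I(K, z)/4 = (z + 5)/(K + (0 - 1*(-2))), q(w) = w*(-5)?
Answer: -400*sqrt(3) ≈ -692.82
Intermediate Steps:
q(w) = -5*w
I(K, z) = -4*(5 + z)/(2 + K) (I(K, z) = -4*(z + 5)/(K + (0 - 1*(-2))) = -4*(5 + z)/(K + (0 + 2)) = -4*(5 + z)/(K + 2) = -4*(5 + z)/(2 + K))
(sqrt(I(1, q(6)) + 0)*(-8))*(-30/(-2)) = (sqrt(4*(-5 - (-5)*6)/(2 + 1) + 0)*(-8))*(-30/(-2)) = (sqrt(4*(-5 - 1*(-30))/3 + 0)*(-8))*(-30*(-1/2)) = (sqrt(4*(1/3)*(-5 + 30) + 0)*(-8))*15 = (sqrt(4*(1/3)*25 + 0)*(-8))*15 = (sqrt(100/3 + 0)*(-8))*15 = (sqrt(100/3)*(-8))*15 = ((10*sqrt(3)/3)*(-8))*15 = -80*sqrt(3)/3*15 = -400*sqrt(3)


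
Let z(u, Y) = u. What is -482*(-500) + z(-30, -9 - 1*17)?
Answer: 240970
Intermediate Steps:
-482*(-500) + z(-30, -9 - 1*17) = -482*(-500) - 30 = 241000 - 30 = 240970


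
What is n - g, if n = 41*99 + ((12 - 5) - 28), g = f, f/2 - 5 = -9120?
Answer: 22268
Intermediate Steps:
f = -18230 (f = 10 + 2*(-9120) = 10 - 18240 = -18230)
g = -18230
n = 4038 (n = 4059 + (7 - 28) = 4059 - 21 = 4038)
n - g = 4038 - 1*(-18230) = 4038 + 18230 = 22268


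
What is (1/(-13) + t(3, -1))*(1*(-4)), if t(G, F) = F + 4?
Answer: -152/13 ≈ -11.692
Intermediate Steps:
t(G, F) = 4 + F
(1/(-13) + t(3, -1))*(1*(-4)) = (1/(-13) + (4 - 1))*(1*(-4)) = (-1/13 + 3)*(-4) = (38/13)*(-4) = -152/13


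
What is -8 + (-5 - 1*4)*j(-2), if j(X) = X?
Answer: 10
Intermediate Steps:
-8 + (-5 - 1*4)*j(-2) = -8 + (-5 - 1*4)*(-2) = -8 + (-5 - 4)*(-2) = -8 - 9*(-2) = -8 + 18 = 10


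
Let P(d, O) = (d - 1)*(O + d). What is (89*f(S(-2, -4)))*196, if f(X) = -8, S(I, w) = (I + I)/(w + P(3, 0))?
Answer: -139552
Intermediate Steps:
P(d, O) = (-1 + d)*(O + d)
S(I, w) = 2*I/(6 + w) (S(I, w) = (I + I)/(w + (3² - 1*0 - 1*3 + 0*3)) = (2*I)/(w + (9 + 0 - 3 + 0)) = (2*I)/(w + 6) = (2*I)/(6 + w) = 2*I/(6 + w))
(89*f(S(-2, -4)))*196 = (89*(-8))*196 = -712*196 = -139552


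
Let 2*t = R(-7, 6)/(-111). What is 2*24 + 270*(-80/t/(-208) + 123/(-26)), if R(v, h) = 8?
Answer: -106887/26 ≈ -4111.0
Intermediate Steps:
t = -4/111 (t = (8/(-111))/2 = (8*(-1/111))/2 = (1/2)*(-8/111) = -4/111 ≈ -0.036036)
2*24 + 270*(-80/t/(-208) + 123/(-26)) = 2*24 + 270*(-80/(-4/111)/(-208) + 123/(-26)) = 48 + 270*(-80*(-111/4)*(-1/208) + 123*(-1/26)) = 48 + 270*(2220*(-1/208) - 123/26) = 48 + 270*(-555/52 - 123/26) = 48 + 270*(-801/52) = 48 - 108135/26 = -106887/26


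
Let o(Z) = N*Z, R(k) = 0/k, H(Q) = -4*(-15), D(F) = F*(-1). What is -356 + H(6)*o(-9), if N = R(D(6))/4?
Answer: -356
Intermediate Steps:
D(F) = -F
H(Q) = 60
R(k) = 0
N = 0 (N = 0/4 = 0*(1/4) = 0)
o(Z) = 0 (o(Z) = 0*Z = 0)
-356 + H(6)*o(-9) = -356 + 60*0 = -356 + 0 = -356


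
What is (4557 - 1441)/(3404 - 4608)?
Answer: -779/301 ≈ -2.5880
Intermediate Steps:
(4557 - 1441)/(3404 - 4608) = 3116/(-1204) = 3116*(-1/1204) = -779/301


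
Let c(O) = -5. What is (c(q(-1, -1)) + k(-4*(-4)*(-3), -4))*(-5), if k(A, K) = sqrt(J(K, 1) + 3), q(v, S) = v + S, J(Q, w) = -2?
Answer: 20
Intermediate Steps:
q(v, S) = S + v
k(A, K) = 1 (k(A, K) = sqrt(-2 + 3) = sqrt(1) = 1)
(c(q(-1, -1)) + k(-4*(-4)*(-3), -4))*(-5) = (-5 + 1)*(-5) = -4*(-5) = 20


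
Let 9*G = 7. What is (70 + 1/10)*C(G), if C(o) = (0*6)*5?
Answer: 0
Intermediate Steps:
G = 7/9 (G = (1/9)*7 = 7/9 ≈ 0.77778)
C(o) = 0 (C(o) = 0*5 = 0)
(70 + 1/10)*C(G) = (70 + 1/10)*0 = (701/10)*0 = 0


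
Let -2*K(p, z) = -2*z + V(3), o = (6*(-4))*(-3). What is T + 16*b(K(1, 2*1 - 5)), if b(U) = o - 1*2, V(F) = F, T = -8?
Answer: 1112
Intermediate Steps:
o = 72 (o = -24*(-3) = 72)
K(p, z) = -3/2 + z (K(p, z) = -(-2*z + 3)/2 = -(3 - 2*z)/2 = -3/2 + z)
b(U) = 70 (b(U) = 72 - 1*2 = 72 - 2 = 70)
T + 16*b(K(1, 2*1 - 5)) = -8 + 16*70 = -8 + 1120 = 1112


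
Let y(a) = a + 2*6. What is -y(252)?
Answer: -264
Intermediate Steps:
y(a) = 12 + a (y(a) = a + 12 = 12 + a)
-y(252) = -(12 + 252) = -1*264 = -264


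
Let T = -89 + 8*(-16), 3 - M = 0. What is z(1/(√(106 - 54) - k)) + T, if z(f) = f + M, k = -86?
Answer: -785765/3672 - √13/3672 ≈ -213.99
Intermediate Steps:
M = 3 (M = 3 - 1*0 = 3 + 0 = 3)
z(f) = 3 + f (z(f) = f + 3 = 3 + f)
T = -217 (T = -89 - 128 = -217)
z(1/(√(106 - 54) - k)) + T = (3 + 1/(√(106 - 54) - 1*(-86))) - 217 = (3 + 1/(√52 + 86)) - 217 = (3 + 1/(2*√13 + 86)) - 217 = (3 + 1/(86 + 2*√13)) - 217 = -214 + 1/(86 + 2*√13)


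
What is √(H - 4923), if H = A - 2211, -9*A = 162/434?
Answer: I*√335934879/217 ≈ 84.463*I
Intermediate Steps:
A = -9/217 (A = -18/434 = -⅑*81/217 = -9/217 ≈ -0.041475)
H = -479796/217 (H = -9/217 - 2211 = -479796/217 ≈ -2211.0)
√(H - 4923) = √(-479796/217 - 4923) = √(-1548087/217) = I*√335934879/217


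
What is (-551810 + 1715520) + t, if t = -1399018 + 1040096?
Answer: 804788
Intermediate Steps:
t = -358922
(-551810 + 1715520) + t = (-551810 + 1715520) - 358922 = 1163710 - 358922 = 804788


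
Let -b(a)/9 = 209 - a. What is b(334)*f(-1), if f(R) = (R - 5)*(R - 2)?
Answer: 20250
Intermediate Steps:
f(R) = (-5 + R)*(-2 + R)
b(a) = -1881 + 9*a (b(a) = -9*(209 - a) = -1881 + 9*a)
b(334)*f(-1) = (-1881 + 9*334)*(10 + (-1)² - 7*(-1)) = (-1881 + 3006)*(10 + 1 + 7) = 1125*18 = 20250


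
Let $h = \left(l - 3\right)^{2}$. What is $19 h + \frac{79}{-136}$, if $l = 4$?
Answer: $\frac{2505}{136} \approx 18.419$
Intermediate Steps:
$h = 1$ ($h = \left(4 - 3\right)^{2} = 1^{2} = 1$)
$19 h + \frac{79}{-136} = 19 \cdot 1 + \frac{79}{-136} = 19 + 79 \left(- \frac{1}{136}\right) = 19 - \frac{79}{136} = \frac{2505}{136}$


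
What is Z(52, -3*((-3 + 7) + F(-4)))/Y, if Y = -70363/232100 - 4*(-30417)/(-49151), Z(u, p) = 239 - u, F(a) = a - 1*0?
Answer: -2133286107700/31697554613 ≈ -67.301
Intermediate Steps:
F(a) = a (F(a) = a + 0 = a)
Y = -31697554613/11407947100 (Y = -70363*1/232100 + 121668*(-1/49151) = -70363/232100 - 121668/49151 = -31697554613/11407947100 ≈ -2.7785)
Z(52, -3*((-3 + 7) + F(-4)))/Y = (239 - 1*52)/(-31697554613/11407947100) = (239 - 52)*(-11407947100/31697554613) = 187*(-11407947100/31697554613) = -2133286107700/31697554613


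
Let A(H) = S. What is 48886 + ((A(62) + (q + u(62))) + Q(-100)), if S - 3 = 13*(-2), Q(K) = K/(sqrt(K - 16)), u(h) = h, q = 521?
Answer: 49446 + 50*I*sqrt(29)/29 ≈ 49446.0 + 9.2848*I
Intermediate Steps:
Q(K) = K/sqrt(-16 + K) (Q(K) = K/(sqrt(-16 + K)) = K/sqrt(-16 + K))
S = -23 (S = 3 + 13*(-2) = 3 - 26 = -23)
A(H) = -23
48886 + ((A(62) + (q + u(62))) + Q(-100)) = 48886 + ((-23 + (521 + 62)) - 100/sqrt(-16 - 100)) = 48886 + ((-23 + 583) - (-50)*I*sqrt(29)/29) = 48886 + (560 - (-50)*I*sqrt(29)/29) = 48886 + (560 + 50*I*sqrt(29)/29) = 49446 + 50*I*sqrt(29)/29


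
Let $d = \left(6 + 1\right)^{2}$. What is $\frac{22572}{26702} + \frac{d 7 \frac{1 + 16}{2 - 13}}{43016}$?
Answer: $\frac{5262414655}{6317372776} \approx 0.83301$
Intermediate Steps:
$d = 49$ ($d = 7^{2} = 49$)
$\frac{22572}{26702} + \frac{d 7 \frac{1 + 16}{2 - 13}}{43016} = \frac{22572}{26702} + \frac{49 \cdot 7 \frac{1 + 16}{2 - 13}}{43016} = 22572 \cdot \frac{1}{26702} + 343 \frac{17}{-11} \cdot \frac{1}{43016} = \frac{11286}{13351} + 343 \cdot 17 \left(- \frac{1}{11}\right) \frac{1}{43016} = \frac{11286}{13351} + 343 \left(- \frac{17}{11}\right) \frac{1}{43016} = \frac{11286}{13351} - \frac{5831}{473176} = \frac{5262414655}{6317372776}$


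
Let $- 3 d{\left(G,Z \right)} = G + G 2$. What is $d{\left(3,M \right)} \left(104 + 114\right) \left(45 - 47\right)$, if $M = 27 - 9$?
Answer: $1308$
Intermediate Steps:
$M = 18$ ($M = 27 - 9 = 18$)
$d{\left(G,Z \right)} = - G$ ($d{\left(G,Z \right)} = - \frac{G + G 2}{3} = - \frac{G + 2 G}{3} = - \frac{3 G}{3} = - G$)
$d{\left(3,M \right)} \left(104 + 114\right) \left(45 - 47\right) = \left(-1\right) 3 \left(104 + 114\right) \left(45 - 47\right) = - 3 \cdot 218 \left(-2\right) = \left(-3\right) \left(-436\right) = 1308$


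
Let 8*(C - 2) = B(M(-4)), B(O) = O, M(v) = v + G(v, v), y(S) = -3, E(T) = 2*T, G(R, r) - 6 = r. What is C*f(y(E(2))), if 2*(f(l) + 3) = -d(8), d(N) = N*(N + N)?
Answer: -469/4 ≈ -117.25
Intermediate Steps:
d(N) = 2*N**2 (d(N) = N*(2*N) = 2*N**2)
G(R, r) = 6 + r
f(l) = -67 (f(l) = -3 + (-2*8**2)/2 = -3 + (-2*64)/2 = -3 + (-1*128)/2 = -3 + (1/2)*(-128) = -3 - 64 = -67)
M(v) = 6 + 2*v (M(v) = v + (6 + v) = 6 + 2*v)
C = 7/4 (C = 2 + (6 + 2*(-4))/8 = 2 + (6 - 8)/8 = 2 + (1/8)*(-2) = 2 - 1/4 = 7/4 ≈ 1.7500)
C*f(y(E(2))) = (7/4)*(-67) = -469/4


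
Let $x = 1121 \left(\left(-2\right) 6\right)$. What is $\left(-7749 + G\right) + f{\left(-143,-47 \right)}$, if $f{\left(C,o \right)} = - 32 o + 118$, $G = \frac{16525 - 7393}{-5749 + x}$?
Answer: $- \frac{117653659}{19201} \approx -6127.5$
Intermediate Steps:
$x = -13452$ ($x = 1121 \left(-12\right) = -13452$)
$G = - \frac{9132}{19201}$ ($G = \frac{16525 - 7393}{-5749 - 13452} = \frac{9132}{-19201} = 9132 \left(- \frac{1}{19201}\right) = - \frac{9132}{19201} \approx -0.4756$)
$f{\left(C,o \right)} = 118 - 32 o$
$\left(-7749 + G\right) + f{\left(-143,-47 \right)} = \left(-7749 - \frac{9132}{19201}\right) + \left(118 - -1504\right) = - \frac{148797681}{19201} + \left(118 + 1504\right) = - \frac{148797681}{19201} + 1622 = - \frac{117653659}{19201}$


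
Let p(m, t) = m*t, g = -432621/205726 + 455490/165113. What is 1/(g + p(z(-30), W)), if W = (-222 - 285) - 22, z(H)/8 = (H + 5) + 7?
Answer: 33968037038/2587571464191255 ≈ 1.3127e-5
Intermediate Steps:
z(H) = 96 + 8*H (z(H) = 8*((H + 5) + 7) = 8*((5 + H) + 7) = 8*(12 + H) = 96 + 8*H)
g = 22274784567/33968037038 (g = -432621*1/205726 + 455490*(1/165113) = -432621/205726 + 455490/165113 = 22274784567/33968037038 ≈ 0.65576)
W = -529 (W = -507 - 22 = -529)
1/(g + p(z(-30), W)) = 1/(22274784567/33968037038 + (96 + 8*(-30))*(-529)) = 1/(22274784567/33968037038 + (96 - 240)*(-529)) = 1/(22274784567/33968037038 - 144*(-529)) = 1/(22274784567/33968037038 + 76176) = 1/(2587571464191255/33968037038) = 33968037038/2587571464191255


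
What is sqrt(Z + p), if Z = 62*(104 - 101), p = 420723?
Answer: sqrt(420909) ≈ 648.78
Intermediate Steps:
Z = 186 (Z = 62*3 = 186)
sqrt(Z + p) = sqrt(186 + 420723) = sqrt(420909)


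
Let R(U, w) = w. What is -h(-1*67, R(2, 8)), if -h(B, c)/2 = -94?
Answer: -188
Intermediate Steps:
h(B, c) = 188 (h(B, c) = -2*(-94) = 188)
-h(-1*67, R(2, 8)) = -1*188 = -188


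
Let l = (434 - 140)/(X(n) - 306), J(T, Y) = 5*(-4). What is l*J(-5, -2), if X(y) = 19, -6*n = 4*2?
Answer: 840/41 ≈ 20.488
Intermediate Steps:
n = -4/3 (n = -2*2/3 = -1/6*8 = -4/3 ≈ -1.3333)
J(T, Y) = -20
l = -42/41 (l = (434 - 140)/(19 - 306) = 294/(-287) = 294*(-1/287) = -42/41 ≈ -1.0244)
l*J(-5, -2) = -42/41*(-20) = 840/41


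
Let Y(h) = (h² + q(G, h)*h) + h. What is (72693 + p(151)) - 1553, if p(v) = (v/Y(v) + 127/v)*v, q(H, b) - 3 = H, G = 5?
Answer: 11402871/160 ≈ 71268.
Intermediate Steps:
q(H, b) = 3 + H
Y(h) = h² + 9*h (Y(h) = (h² + (3 + 5)*h) + h = (h² + 8*h) + h = h² + 9*h)
p(v) = v*(1/(9 + v) + 127/v) (p(v) = (v/((v*(9 + v))) + 127/v)*v = (v*(1/(v*(9 + v))) + 127/v)*v = (1/(9 + v) + 127/v)*v = v*(1/(9 + v) + 127/v))
(72693 + p(151)) - 1553 = (72693 + (1143 + 128*151)/(9 + 151)) - 1553 = (72693 + (1143 + 19328)/160) - 1553 = (72693 + (1/160)*20471) - 1553 = (72693 + 20471/160) - 1553 = 11651351/160 - 1553 = 11402871/160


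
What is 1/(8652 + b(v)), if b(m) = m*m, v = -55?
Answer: 1/11677 ≈ 8.5638e-5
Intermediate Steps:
b(m) = m²
1/(8652 + b(v)) = 1/(8652 + (-55)²) = 1/(8652 + 3025) = 1/11677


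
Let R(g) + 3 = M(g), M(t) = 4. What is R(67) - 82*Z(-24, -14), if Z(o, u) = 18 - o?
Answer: -3443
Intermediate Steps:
R(g) = 1 (R(g) = -3 + 4 = 1)
R(67) - 82*Z(-24, -14) = 1 - 82*(18 - 1*(-24)) = 1 - 82*(18 + 24) = 1 - 82*42 = 1 - 1*3444 = 1 - 3444 = -3443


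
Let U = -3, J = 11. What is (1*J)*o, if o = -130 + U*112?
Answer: -5126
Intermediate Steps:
o = -466 (o = -130 - 3*112 = -130 - 336 = -466)
(1*J)*o = (1*11)*(-466) = 11*(-466) = -5126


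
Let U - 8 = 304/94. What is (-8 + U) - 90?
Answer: -4078/47 ≈ -86.766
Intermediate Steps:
U = 528/47 (U = 8 + 304/94 = 8 + 304*(1/94) = 8 + 152/47 = 528/47 ≈ 11.234)
(-8 + U) - 90 = (-8 + 528/47) - 90 = 152/47 - 90 = -4078/47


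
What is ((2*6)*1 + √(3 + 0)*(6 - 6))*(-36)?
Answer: -432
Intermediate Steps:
((2*6)*1 + √(3 + 0)*(6 - 6))*(-36) = (12*1 + √3*0)*(-36) = (12 + 0)*(-36) = 12*(-36) = -432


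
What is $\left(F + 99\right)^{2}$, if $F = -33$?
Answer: $4356$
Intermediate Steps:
$\left(F + 99\right)^{2} = \left(-33 + 99\right)^{2} = 66^{2} = 4356$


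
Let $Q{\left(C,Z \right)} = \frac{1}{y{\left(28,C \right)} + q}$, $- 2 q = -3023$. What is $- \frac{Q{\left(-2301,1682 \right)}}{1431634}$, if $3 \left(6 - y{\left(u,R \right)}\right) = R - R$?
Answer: $- \frac{1}{2172504595} \approx -4.603 \cdot 10^{-10}$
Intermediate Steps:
$q = \frac{3023}{2}$ ($q = \left(- \frac{1}{2}\right) \left(-3023\right) = \frac{3023}{2} \approx 1511.5$)
$y{\left(u,R \right)} = 6$ ($y{\left(u,R \right)} = 6 - \frac{R - R}{3} = 6 - 0 = 6 + 0 = 6$)
$Q{\left(C,Z \right)} = \frac{2}{3035}$ ($Q{\left(C,Z \right)} = \frac{1}{6 + \frac{3023}{2}} = \frac{1}{\frac{3035}{2}} = \frac{2}{3035}$)
$- \frac{Q{\left(-2301,1682 \right)}}{1431634} = - \frac{2}{3035 \cdot 1431634} = \left(-1\right) \frac{1}{2172504595} = - \frac{1}{2172504595}$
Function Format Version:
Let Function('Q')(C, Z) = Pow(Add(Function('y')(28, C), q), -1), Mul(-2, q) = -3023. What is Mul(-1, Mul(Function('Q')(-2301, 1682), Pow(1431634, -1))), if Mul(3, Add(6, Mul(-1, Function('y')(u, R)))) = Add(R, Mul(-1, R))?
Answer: Rational(-1, 2172504595) ≈ -4.6030e-10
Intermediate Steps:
q = Rational(3023, 2) (q = Mul(Rational(-1, 2), -3023) = Rational(3023, 2) ≈ 1511.5)
Function('y')(u, R) = 6 (Function('y')(u, R) = Add(6, Mul(Rational(-1, 3), Add(R, Mul(-1, R)))) = Add(6, Mul(Rational(-1, 3), 0)) = Add(6, 0) = 6)
Function('Q')(C, Z) = Rational(2, 3035) (Function('Q')(C, Z) = Pow(Add(6, Rational(3023, 2)), -1) = Pow(Rational(3035, 2), -1) = Rational(2, 3035))
Mul(-1, Mul(Function('Q')(-2301, 1682), Pow(1431634, -1))) = Mul(-1, Mul(Rational(2, 3035), Pow(1431634, -1))) = Mul(-1, Mul(Rational(2, 3035), Rational(1, 1431634))) = Mul(-1, Rational(1, 2172504595)) = Rational(-1, 2172504595)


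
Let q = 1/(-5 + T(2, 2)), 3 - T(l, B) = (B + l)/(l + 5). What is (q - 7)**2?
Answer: 17689/324 ≈ 54.596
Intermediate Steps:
T(l, B) = 3 - (B + l)/(5 + l) (T(l, B) = 3 - (B + l)/(l + 5) = 3 - (B + l)/(5 + l))
q = -7/18 (q = 1/(-5 + (15 - 1*2 + 2*2)/(5 + 2)) = 1/(-5 + (15 - 2 + 4)/7) = 1/(-5 + (1/7)*17) = 1/(-5 + 17/7) = 1/(-18/7) = -7/18 ≈ -0.38889)
(q - 7)**2 = (-7/18 - 7)**2 = (-133/18)**2 = 17689/324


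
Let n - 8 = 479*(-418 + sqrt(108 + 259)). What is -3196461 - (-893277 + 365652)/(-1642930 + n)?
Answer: -3619561523601881943/1132365199963 - 84244125*sqrt(367)/1132365199963 ≈ -3.1965e+6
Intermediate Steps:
n = -200214 + 479*sqrt(367) (n = 8 + 479*(-418 + sqrt(108 + 259)) = 8 + 479*(-418 + sqrt(367)) = 8 + (-200222 + 479*sqrt(367)) = -200214 + 479*sqrt(367) ≈ -1.9104e+5)
-3196461 - (-893277 + 365652)/(-1642930 + n) = -3196461 - (-893277 + 365652)/(-1642930 + (-200214 + 479*sqrt(367))) = -3196461 - (-527625)/(-1843144 + 479*sqrt(367)) = -3196461 + 527625/(-1843144 + 479*sqrt(367))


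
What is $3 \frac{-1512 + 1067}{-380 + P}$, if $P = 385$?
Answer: $-267$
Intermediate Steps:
$3 \frac{-1512 + 1067}{-380 + P} = 3 \frac{-1512 + 1067}{-380 + 385} = 3 \left(- \frac{445}{5}\right) = 3 \left(\left(-445\right) \frac{1}{5}\right) = 3 \left(-89\right) = -267$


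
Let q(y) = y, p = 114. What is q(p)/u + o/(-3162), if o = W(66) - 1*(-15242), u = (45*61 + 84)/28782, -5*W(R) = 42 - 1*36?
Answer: 209997434/181815 ≈ 1155.0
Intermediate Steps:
W(R) = -6/5 (W(R) = -(42 - 1*36)/5 = -(42 - 36)/5 = -⅕*6 = -6/5)
u = 23/234 (u = (2745 + 84)*(1/28782) = 2829*(1/28782) = 23/234 ≈ 0.098291)
o = 76204/5 (o = -6/5 - 1*(-15242) = -6/5 + 15242 = 76204/5 ≈ 15241.)
q(p)/u + o/(-3162) = 114/(23/234) + (76204/5)/(-3162) = 114*(234/23) + (76204/5)*(-1/3162) = 26676/23 - 38102/7905 = 209997434/181815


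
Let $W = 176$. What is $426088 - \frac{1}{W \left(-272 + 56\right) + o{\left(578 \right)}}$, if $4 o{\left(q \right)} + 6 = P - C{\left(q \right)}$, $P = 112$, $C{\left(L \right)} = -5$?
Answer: $\frac{64745349868}{151953} \approx 4.2609 \cdot 10^{5}$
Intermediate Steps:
$o{\left(q \right)} = \frac{111}{4}$ ($o{\left(q \right)} = - \frac{3}{2} + \frac{112 - -5}{4} = - \frac{3}{2} + \frac{112 + 5}{4} = - \frac{3}{2} + \frac{1}{4} \cdot 117 = - \frac{3}{2} + \frac{117}{4} = \frac{111}{4}$)
$426088 - \frac{1}{W \left(-272 + 56\right) + o{\left(578 \right)}} = 426088 - \frac{1}{176 \left(-272 + 56\right) + \frac{111}{4}} = 426088 - \frac{1}{176 \left(-216\right) + \frac{111}{4}} = 426088 - \frac{1}{-38016 + \frac{111}{4}} = 426088 - \frac{1}{- \frac{151953}{4}} = 426088 - - \frac{4}{151953} = 426088 + \frac{4}{151953} = \frac{64745349868}{151953}$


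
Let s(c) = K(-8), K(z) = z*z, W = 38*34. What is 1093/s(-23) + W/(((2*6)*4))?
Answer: 8447/192 ≈ 43.995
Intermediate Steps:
W = 1292
K(z) = z**2
s(c) = 64 (s(c) = (-8)**2 = 64)
1093/s(-23) + W/(((2*6)*4)) = 1093/64 + 1292/(((2*6)*4)) = 1093*(1/64) + 1292/((12*4)) = 1093/64 + 1292/48 = 1093/64 + 1292*(1/48) = 1093/64 + 323/12 = 8447/192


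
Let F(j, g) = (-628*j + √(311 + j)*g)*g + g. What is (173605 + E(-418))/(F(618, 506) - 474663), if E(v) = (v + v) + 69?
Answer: -34023986638478/38690904734025977 - 44252750168*√929/38690904734025977 ≈ -0.00091424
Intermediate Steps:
E(v) = 69 + 2*v (E(v) = 2*v + 69 = 69 + 2*v)
F(j, g) = g + g*(-628*j + g*√(311 + j)) (F(j, g) = (-628*j + g*√(311 + j))*g + g = g*(-628*j + g*√(311 + j)) + g = g + g*(-628*j + g*√(311 + j)))
(173605 + E(-418))/(F(618, 506) - 474663) = (173605 + (69 + 2*(-418)))/(506*(1 - 628*618 + 506*√(311 + 618)) - 474663) = (173605 + (69 - 836))/(506*(1 - 388104 + 506*√929) - 474663) = (173605 - 767)/(506*(-388103 + 506*√929) - 474663) = 172838/((-196380118 + 256036*√929) - 474663) = 172838/(-196854781 + 256036*√929)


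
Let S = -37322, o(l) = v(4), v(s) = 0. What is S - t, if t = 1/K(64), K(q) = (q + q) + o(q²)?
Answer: -4777217/128 ≈ -37322.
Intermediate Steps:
o(l) = 0
K(q) = 2*q (K(q) = (q + q) + 0 = 2*q + 0 = 2*q)
t = 1/128 (t = 1/(2*64) = 1/128 ≈ 0.0078125)
S - t = -37322 - 1*1/128 = -37322 - 1/128 = -4777217/128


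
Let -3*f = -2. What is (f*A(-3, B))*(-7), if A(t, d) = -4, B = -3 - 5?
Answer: 56/3 ≈ 18.667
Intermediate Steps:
B = -8
f = ⅔ (f = -⅓*(-2) = ⅔ ≈ 0.66667)
(f*A(-3, B))*(-7) = ((⅔)*(-4))*(-7) = -8/3*(-7) = 56/3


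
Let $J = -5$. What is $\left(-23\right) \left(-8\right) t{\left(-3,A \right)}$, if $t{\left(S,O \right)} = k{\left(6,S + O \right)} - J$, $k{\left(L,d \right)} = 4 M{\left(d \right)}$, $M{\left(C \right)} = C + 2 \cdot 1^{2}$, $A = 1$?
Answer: $920$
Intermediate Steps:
$M{\left(C \right)} = 2 + C$ ($M{\left(C \right)} = C + 2 \cdot 1 = C + 2 = 2 + C$)
$k{\left(L,d \right)} = 8 + 4 d$ ($k{\left(L,d \right)} = 4 \left(2 + d\right) = 8 + 4 d$)
$t{\left(S,O \right)} = 13 + 4 O + 4 S$ ($t{\left(S,O \right)} = \left(8 + 4 \left(S + O\right)\right) - -5 = \left(8 + 4 \left(O + S\right)\right) + 5 = \left(8 + \left(4 O + 4 S\right)\right) + 5 = \left(8 + 4 O + 4 S\right) + 5 = 13 + 4 O + 4 S$)
$\left(-23\right) \left(-8\right) t{\left(-3,A \right)} = \left(-23\right) \left(-8\right) \left(13 + 4 \cdot 1 + 4 \left(-3\right)\right) = 184 \left(13 + 4 - 12\right) = 184 \cdot 5 = 920$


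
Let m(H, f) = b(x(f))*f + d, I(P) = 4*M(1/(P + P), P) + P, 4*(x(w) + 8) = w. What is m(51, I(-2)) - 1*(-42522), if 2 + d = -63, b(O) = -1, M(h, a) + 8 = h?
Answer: 42492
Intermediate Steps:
M(h, a) = -8 + h
x(w) = -8 + w/4
d = -65 (d = -2 - 63 = -65)
I(P) = -32 + P + 2/P (I(P) = 4*(-8 + 1/(P + P)) + P = 4*(-8 + 1/(2*P)) + P = (-32 + 2/P) + P = -32 + P + 2/P)
m(H, f) = -65 - f (m(H, f) = -f - 65 = -65 - f)
m(51, I(-2)) - 1*(-42522) = (-65 - (-32 - 2 + 2/(-2))) - 1*(-42522) = (-65 - (-32 - 2 + 2*(-½))) + 42522 = (-65 - (-32 - 2 - 1)) + 42522 = (-65 - 1*(-35)) + 42522 = (-65 + 35) + 42522 = -30 + 42522 = 42492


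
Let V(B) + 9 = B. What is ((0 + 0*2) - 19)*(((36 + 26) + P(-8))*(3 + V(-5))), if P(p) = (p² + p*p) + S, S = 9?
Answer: 41591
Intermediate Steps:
V(B) = -9 + B
P(p) = 9 + 2*p² (P(p) = (p² + p*p) + 9 = (p² + p²) + 9 = 2*p² + 9 = 9 + 2*p²)
((0 + 0*2) - 19)*(((36 + 26) + P(-8))*(3 + V(-5))) = ((0 + 0*2) - 19)*(((36 + 26) + (9 + 2*(-8)²))*(3 + (-9 - 5))) = ((0 + 0) - 19)*((62 + (9 + 2*64))*(3 - 14)) = (0 - 19)*((62 + (9 + 128))*(-11)) = -19*(62 + 137)*(-11) = -3781*(-11) = -19*(-2189) = 41591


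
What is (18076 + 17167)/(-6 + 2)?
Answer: -35243/4 ≈ -8810.8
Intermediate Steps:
(18076 + 17167)/(-6 + 2) = 35243/(-4) = 35243*(-¼) = -35243/4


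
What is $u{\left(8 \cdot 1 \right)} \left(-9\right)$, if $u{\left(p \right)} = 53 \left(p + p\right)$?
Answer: $-7632$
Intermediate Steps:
$u{\left(p \right)} = 106 p$ ($u{\left(p \right)} = 53 \cdot 2 p = 106 p$)
$u{\left(8 \cdot 1 \right)} \left(-9\right) = 106 \cdot 8 \cdot 1 \left(-9\right) = 106 \cdot 8 \left(-9\right) = 848 \left(-9\right) = -7632$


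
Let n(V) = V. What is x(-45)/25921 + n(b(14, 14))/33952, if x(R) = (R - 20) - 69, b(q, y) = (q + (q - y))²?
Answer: 132737/220017448 ≈ 0.00060330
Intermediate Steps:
b(q, y) = (-y + 2*q)²
x(R) = -89 + R (x(R) = (-20 + R) - 69 = -89 + R)
x(-45)/25921 + n(b(14, 14))/33952 = (-89 - 45)/25921 + (-1*14 + 2*14)²/33952 = -134*1/25921 + (-14 + 28)²*(1/33952) = -134/25921 + 14²*(1/33952) = -134/25921 + 196*(1/33952) = -134/25921 + 49/8488 = 132737/220017448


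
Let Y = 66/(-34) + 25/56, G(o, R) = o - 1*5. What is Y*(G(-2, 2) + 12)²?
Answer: -35575/952 ≈ -37.369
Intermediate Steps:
G(o, R) = -5 + o (G(o, R) = o - 5 = -5 + o)
Y = -1423/952 (Y = 66*(-1/34) + 25*(1/56) = -33/17 + 25/56 = -1423/952 ≈ -1.4947)
Y*(G(-2, 2) + 12)² = -1423*((-5 - 2) + 12)²/952 = -1423*(-7 + 12)²/952 = -1423/952*5² = -1423/952*25 = -35575/952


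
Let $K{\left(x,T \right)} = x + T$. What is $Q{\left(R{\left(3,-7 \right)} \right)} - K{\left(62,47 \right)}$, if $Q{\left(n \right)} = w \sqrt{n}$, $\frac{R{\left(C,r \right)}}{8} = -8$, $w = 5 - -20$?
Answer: $-109 + 200 i \approx -109.0 + 200.0 i$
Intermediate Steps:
$K{\left(x,T \right)} = T + x$
$w = 25$ ($w = 5 + 20 = 25$)
$R{\left(C,r \right)} = -64$ ($R{\left(C,r \right)} = 8 \left(-8\right) = -64$)
$Q{\left(n \right)} = 25 \sqrt{n}$
$Q{\left(R{\left(3,-7 \right)} \right)} - K{\left(62,47 \right)} = 25 \sqrt{-64} - \left(47 + 62\right) = 25 \cdot 8 i - 109 = 200 i - 109 = -109 + 200 i$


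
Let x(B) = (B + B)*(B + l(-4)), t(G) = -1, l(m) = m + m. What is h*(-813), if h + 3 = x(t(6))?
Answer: -12195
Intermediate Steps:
l(m) = 2*m
x(B) = 2*B*(-8 + B) (x(B) = (B + B)*(B + 2*(-4)) = (2*B)*(B - 8) = (2*B)*(-8 + B) = 2*B*(-8 + B))
h = 15 (h = -3 + 2*(-1)*(-8 - 1) = -3 + 2*(-1)*(-9) = -3 + 18 = 15)
h*(-813) = 15*(-813) = -12195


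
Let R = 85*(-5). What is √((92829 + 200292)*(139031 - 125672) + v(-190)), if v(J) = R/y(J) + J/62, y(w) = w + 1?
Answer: √14935692716152971/1953 ≈ 62576.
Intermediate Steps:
y(w) = 1 + w
R = -425
v(J) = -425/(1 + J) + J/62
√((92829 + 200292)*(139031 - 125672) + v(-190)) = √((92829 + 200292)*(139031 - 125672) + (-26350 - 190*(1 - 190))/(62*(1 - 190))) = √(293121*13359 + (1/62)*(-26350 - 190*(-189))/(-189)) = √(3915803439 + (1/62)*(-1/189)*(-26350 + 35910)) = √(3915803439 + (1/62)*(-1/189)*9560) = √(3915803439 - 4780/5859) = √(22942692344321/5859) = √14935692716152971/1953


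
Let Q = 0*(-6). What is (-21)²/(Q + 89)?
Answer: 441/89 ≈ 4.9551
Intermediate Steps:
Q = 0
(-21)²/(Q + 89) = (-21)²/(0 + 89) = 441/89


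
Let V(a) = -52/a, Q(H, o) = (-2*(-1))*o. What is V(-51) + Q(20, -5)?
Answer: -458/51 ≈ -8.9804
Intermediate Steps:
Q(H, o) = 2*o
V(-51) + Q(20, -5) = -52/(-51) + 2*(-5) = -52*(-1/51) - 10 = 52/51 - 10 = -458/51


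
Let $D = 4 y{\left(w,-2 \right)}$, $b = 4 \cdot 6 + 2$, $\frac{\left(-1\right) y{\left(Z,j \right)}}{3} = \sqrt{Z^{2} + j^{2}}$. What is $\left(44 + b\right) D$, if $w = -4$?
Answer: $- 1680 \sqrt{5} \approx -3756.6$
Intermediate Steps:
$y{\left(Z,j \right)} = - 3 \sqrt{Z^{2} + j^{2}}$
$b = 26$ ($b = 24 + 2 = 26$)
$D = - 24 \sqrt{5}$ ($D = 4 \left(- 3 \sqrt{\left(-4\right)^{2} + \left(-2\right)^{2}}\right) = 4 \left(- 3 \sqrt{16 + 4}\right) = 4 \left(- 3 \sqrt{20}\right) = 4 \left(- 3 \cdot 2 \sqrt{5}\right) = 4 \left(- 6 \sqrt{5}\right) = - 24 \sqrt{5} \approx -53.666$)
$\left(44 + b\right) D = \left(44 + 26\right) \left(- 24 \sqrt{5}\right) = 70 \left(- 24 \sqrt{5}\right) = - 1680 \sqrt{5}$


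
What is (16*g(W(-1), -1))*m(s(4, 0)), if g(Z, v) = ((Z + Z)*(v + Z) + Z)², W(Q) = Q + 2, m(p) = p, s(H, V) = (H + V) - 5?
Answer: -16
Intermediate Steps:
s(H, V) = -5 + H + V
W(Q) = 2 + Q
g(Z, v) = (Z + 2*Z*(Z + v))² (g(Z, v) = ((2*Z)*(Z + v) + Z)² = (2*Z*(Z + v) + Z)² = (Z + 2*Z*(Z + v))²)
(16*g(W(-1), -1))*m(s(4, 0)) = (16*((2 - 1)²*(1 + 2*(2 - 1) + 2*(-1))²))*(-5 + 4 + 0) = (16*(1²*(1 + 2*1 - 2)²))*(-1) = (16*(1*(1 + 2 - 2)²))*(-1) = (16*(1*1²))*(-1) = (16*(1*1))*(-1) = (16*1)*(-1) = 16*(-1) = -16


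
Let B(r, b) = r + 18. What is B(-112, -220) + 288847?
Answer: 288753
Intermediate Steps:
B(r, b) = 18 + r
B(-112, -220) + 288847 = (18 - 112) + 288847 = -94 + 288847 = 288753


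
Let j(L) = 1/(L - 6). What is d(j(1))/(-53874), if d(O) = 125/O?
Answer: 625/53874 ≈ 0.011601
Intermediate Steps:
j(L) = 1/(-6 + L)
d(j(1))/(-53874) = (125/(1/(-6 + 1)))/(-53874) = (125/(1/(-5)))*(-1/53874) = (125/(-⅕))*(-1/53874) = (125*(-5))*(-1/53874) = -625*(-1/53874) = 625/53874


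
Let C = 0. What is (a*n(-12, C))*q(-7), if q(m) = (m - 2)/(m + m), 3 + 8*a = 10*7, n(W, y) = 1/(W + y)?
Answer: -201/448 ≈ -0.44866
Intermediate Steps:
a = 67/8 (a = -3/8 + (10*7)/8 = -3/8 + (⅛)*70 = -3/8 + 35/4 = 67/8 ≈ 8.3750)
q(m) = (-2 + m)/(2*m) (q(m) = (-2 + m)/((2*m)) = (-2 + m)*(1/(2*m)) = (-2 + m)/(2*m))
(a*n(-12, C))*q(-7) = (67/(8*(-12 + 0)))*((½)*(-2 - 7)/(-7)) = ((67/8)/(-12))*((½)*(-⅐)*(-9)) = ((67/8)*(-1/12))*(9/14) = -67/96*9/14 = -201/448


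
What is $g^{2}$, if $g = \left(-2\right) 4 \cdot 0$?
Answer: $0$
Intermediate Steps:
$g = 0$ ($g = \left(-8\right) 0 = 0$)
$g^{2} = 0^{2} = 0$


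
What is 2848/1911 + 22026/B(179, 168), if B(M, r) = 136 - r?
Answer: -21000275/30576 ≈ -686.82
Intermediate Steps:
2848/1911 + 22026/B(179, 168) = 2848/1911 + 22026/(136 - 1*168) = 2848*(1/1911) + 22026/(136 - 168) = 2848/1911 + 22026/(-32) = 2848/1911 + 22026*(-1/32) = 2848/1911 - 11013/16 = -21000275/30576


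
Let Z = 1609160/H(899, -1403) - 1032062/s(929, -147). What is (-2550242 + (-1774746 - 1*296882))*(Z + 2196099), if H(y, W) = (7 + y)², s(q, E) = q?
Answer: -1934026382885185781170/190639161 ≈ -1.0145e+13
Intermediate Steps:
Z = -211414683548/190639161 (Z = 1609160/((7 + 899)²) - 1032062/929 = 1609160/(906²) - 1032062*1/929 = 1609160/820836 - 1032062/929 = 1609160*(1/820836) - 1032062/929 = 402290/205209 - 1032062/929 = -211414683548/190639161 ≈ -1109.0)
(-2550242 + (-1774746 - 1*296882))*(Z + 2196099) = (-2550242 + (-1774746 - 1*296882))*(-211414683548/190639161 + 2196099) = (-2550242 + (-1774746 - 296882))*(418451056149391/190639161) = (-2550242 - 2071628)*(418451056149391/190639161) = -4621870*418451056149391/190639161 = -1934026382885185781170/190639161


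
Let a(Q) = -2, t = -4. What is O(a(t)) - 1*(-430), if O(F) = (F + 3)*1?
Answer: 431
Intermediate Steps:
O(F) = 3 + F (O(F) = (3 + F)*1 = 3 + F)
O(a(t)) - 1*(-430) = (3 - 2) - 1*(-430) = 1 + 430 = 431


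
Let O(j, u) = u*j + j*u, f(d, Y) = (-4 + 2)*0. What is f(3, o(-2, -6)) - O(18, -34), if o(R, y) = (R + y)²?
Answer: 1224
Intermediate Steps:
f(d, Y) = 0 (f(d, Y) = -2*0 = 0)
O(j, u) = 2*j*u (O(j, u) = j*u + j*u = 2*j*u)
f(3, o(-2, -6)) - O(18, -34) = 0 - 2*18*(-34) = 0 - 1*(-1224) = 0 + 1224 = 1224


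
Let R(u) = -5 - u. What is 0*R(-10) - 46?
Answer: -46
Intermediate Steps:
0*R(-10) - 46 = 0*(-5 - 1*(-10)) - 46 = 0*(-5 + 10) - 46 = 0*5 - 46 = 0 - 46 = -46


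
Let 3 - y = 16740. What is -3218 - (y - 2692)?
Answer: 16211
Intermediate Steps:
y = -16737 (y = 3 - 1*16740 = 3 - 16740 = -16737)
-3218 - (y - 2692) = -3218 - (-16737 - 2692) = -3218 - 1*(-19429) = -3218 + 19429 = 16211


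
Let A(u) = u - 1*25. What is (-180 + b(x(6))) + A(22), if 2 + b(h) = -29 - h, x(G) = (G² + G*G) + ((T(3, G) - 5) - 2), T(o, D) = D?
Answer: -285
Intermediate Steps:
A(u) = -25 + u (A(u) = u - 25 = -25 + u)
x(G) = -7 + G + 2*G² (x(G) = (G² + G*G) + ((G - 5) - 2) = (G² + G²) + ((-5 + G) - 2) = 2*G² + (-7 + G) = -7 + G + 2*G²)
b(h) = -31 - h (b(h) = -2 + (-29 - h) = -31 - h)
(-180 + b(x(6))) + A(22) = (-180 + (-31 - (-7 + 6 + 2*6²))) + (-25 + 22) = (-180 + (-31 - (-7 + 6 + 2*36))) - 3 = (-180 + (-31 - (-7 + 6 + 72))) - 3 = (-180 + (-31 - 1*71)) - 3 = (-180 + (-31 - 71)) - 3 = (-180 - 102) - 3 = -282 - 3 = -285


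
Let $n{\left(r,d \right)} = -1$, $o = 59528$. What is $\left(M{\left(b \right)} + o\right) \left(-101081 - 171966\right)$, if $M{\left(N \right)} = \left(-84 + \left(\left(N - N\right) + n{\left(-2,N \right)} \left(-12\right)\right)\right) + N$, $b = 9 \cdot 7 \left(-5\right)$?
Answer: $-16148272627$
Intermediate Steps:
$b = -315$ ($b = 63 \left(-5\right) = -315$)
$M{\left(N \right)} = -72 + N$ ($M{\left(N \right)} = \left(-84 + \left(\left(N - N\right) - -12\right)\right) + N = \left(-84 + \left(0 + 12\right)\right) + N = \left(-84 + 12\right) + N = -72 + N$)
$\left(M{\left(b \right)} + o\right) \left(-101081 - 171966\right) = \left(\left(-72 - 315\right) + 59528\right) \left(-101081 - 171966\right) = \left(-387 + 59528\right) \left(-273047\right) = 59141 \left(-273047\right) = -16148272627$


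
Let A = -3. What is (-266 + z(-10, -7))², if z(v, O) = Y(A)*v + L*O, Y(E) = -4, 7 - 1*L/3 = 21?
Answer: 4624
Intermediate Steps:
L = -42 (L = 21 - 3*21 = 21 - 63 = -42)
z(v, O) = -42*O - 4*v (z(v, O) = -4*v - 42*O = -42*O - 4*v)
(-266 + z(-10, -7))² = (-266 + (-42*(-7) - 4*(-10)))² = (-266 + (294 + 40))² = (-266 + 334)² = 68² = 4624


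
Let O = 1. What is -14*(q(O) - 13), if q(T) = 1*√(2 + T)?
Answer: 182 - 14*√3 ≈ 157.75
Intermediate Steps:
q(T) = √(2 + T)
-14*(q(O) - 13) = -14*(√(2 + 1) - 13) = -14*(√3 - 13) = -14*(-13 + √3) = 182 - 14*√3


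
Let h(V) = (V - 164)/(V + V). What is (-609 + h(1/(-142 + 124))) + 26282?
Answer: 54299/2 ≈ 27150.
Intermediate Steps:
h(V) = (-164 + V)/(2*V) (h(V) = (-164 + V)/((2*V)) = (-164 + V)*(1/(2*V)) = (-164 + V)/(2*V))
(-609 + h(1/(-142 + 124))) + 26282 = (-609 + (-164 + 1/(-142 + 124))/(2*(1/(-142 + 124)))) + 26282 = (-609 + (-164 + 1/(-18))/(2*(1/(-18)))) + 26282 = (-609 + (-164 - 1/18)/(2*(-1/18))) + 26282 = (-609 + (½)*(-18)*(-2953/18)) + 26282 = (-609 + 2953/2) + 26282 = 1735/2 + 26282 = 54299/2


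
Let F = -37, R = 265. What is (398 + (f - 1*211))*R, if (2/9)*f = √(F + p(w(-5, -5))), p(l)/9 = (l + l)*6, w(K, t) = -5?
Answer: 49555 + 2385*I*√577/2 ≈ 49555.0 + 28645.0*I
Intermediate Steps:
p(l) = 108*l (p(l) = 9*((l + l)*6) = 9*((2*l)*6) = 9*(12*l) = 108*l)
f = 9*I*√577/2 (f = 9*√(-37 + 108*(-5))/2 = 9*√(-37 - 540)/2 = 9*√(-577)/2 = 9*(I*√577)/2 = 9*I*√577/2 ≈ 108.09*I)
(398 + (f - 1*211))*R = (398 + (9*I*√577/2 - 1*211))*265 = (398 + (9*I*√577/2 - 211))*265 = (398 + (-211 + 9*I*√577/2))*265 = (187 + 9*I*√577/2)*265 = 49555 + 2385*I*√577/2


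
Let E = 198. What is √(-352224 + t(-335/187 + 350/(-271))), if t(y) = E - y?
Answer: I*√904050586403459/50677 ≈ 593.32*I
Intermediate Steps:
t(y) = 198 - y
√(-352224 + t(-335/187 + 350/(-271))) = √(-352224 + (198 - (-335/187 + 350/(-271)))) = √(-352224 + (198 - (-335*1/187 + 350*(-1/271)))) = √(-352224 + (198 - (-335/187 - 350/271))) = √(-352224 + (198 - 1*(-156235/50677))) = √(-352224 + (198 + 156235/50677)) = √(-352224 + 10190281/50677) = √(-17839465367/50677) = I*√904050586403459/50677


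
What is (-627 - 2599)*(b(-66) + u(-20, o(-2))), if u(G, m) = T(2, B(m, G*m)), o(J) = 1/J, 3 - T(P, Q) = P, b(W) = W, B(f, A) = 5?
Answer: 209690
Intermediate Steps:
T(P, Q) = 3 - P
u(G, m) = 1 (u(G, m) = 3 - 1*2 = 3 - 2 = 1)
(-627 - 2599)*(b(-66) + u(-20, o(-2))) = (-627 - 2599)*(-66 + 1) = -3226*(-65) = 209690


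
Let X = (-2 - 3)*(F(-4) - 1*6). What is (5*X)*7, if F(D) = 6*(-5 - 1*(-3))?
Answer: 3150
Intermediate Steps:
F(D) = -12 (F(D) = 6*(-5 + 3) = 6*(-2) = -12)
X = 90 (X = (-2 - 3)*(-12 - 1*6) = -5*(-12 - 6) = -5*(-18) = 90)
(5*X)*7 = (5*90)*7 = 450*7 = 3150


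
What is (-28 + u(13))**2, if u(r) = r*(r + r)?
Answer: 96100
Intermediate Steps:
u(r) = 2*r**2 (u(r) = r*(2*r) = 2*r**2)
(-28 + u(13))**2 = (-28 + 2*13**2)**2 = (-28 + 2*169)**2 = (-28 + 338)**2 = 310**2 = 96100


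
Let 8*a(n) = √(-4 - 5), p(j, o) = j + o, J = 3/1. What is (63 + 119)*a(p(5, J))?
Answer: 273*I/4 ≈ 68.25*I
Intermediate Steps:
J = 3 (J = 3*1 = 3)
a(n) = 3*I/8 (a(n) = √(-4 - 5)/8 = √(-9)/8 = (3*I)/8 = 3*I/8)
(63 + 119)*a(p(5, J)) = (63 + 119)*(3*I/8) = 182*(3*I/8) = 273*I/4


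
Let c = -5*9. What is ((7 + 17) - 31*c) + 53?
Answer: 1472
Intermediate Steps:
c = -45
((7 + 17) - 31*c) + 53 = ((7 + 17) - 31*(-45)) + 53 = (24 + 1395) + 53 = 1419 + 53 = 1472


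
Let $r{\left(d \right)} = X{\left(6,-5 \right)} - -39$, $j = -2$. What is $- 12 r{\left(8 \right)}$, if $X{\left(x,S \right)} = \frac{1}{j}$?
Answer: $-462$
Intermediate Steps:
$X{\left(x,S \right)} = - \frac{1}{2}$ ($X{\left(x,S \right)} = \frac{1}{-2} = - \frac{1}{2}$)
$r{\left(d \right)} = \frac{77}{2}$ ($r{\left(d \right)} = - \frac{1}{2} - -39 = - \frac{1}{2} + 39 = \frac{77}{2}$)
$- 12 r{\left(8 \right)} = \left(-12\right) \frac{77}{2} = -462$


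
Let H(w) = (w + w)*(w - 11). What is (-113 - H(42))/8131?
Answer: -2717/8131 ≈ -0.33415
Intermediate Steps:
H(w) = 2*w*(-11 + w) (H(w) = (2*w)*(-11 + w) = 2*w*(-11 + w))
(-113 - H(42))/8131 = (-113 - 2*42*(-11 + 42))/8131 = (-113 - 2*42*31)*(1/8131) = (-113 - 1*2604)*(1/8131) = (-113 - 2604)*(1/8131) = -2717*1/8131 = -2717/8131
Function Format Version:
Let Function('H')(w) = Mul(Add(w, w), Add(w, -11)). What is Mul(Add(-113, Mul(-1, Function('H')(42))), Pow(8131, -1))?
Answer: Rational(-2717, 8131) ≈ -0.33415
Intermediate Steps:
Function('H')(w) = Mul(2, w, Add(-11, w)) (Function('H')(w) = Mul(Mul(2, w), Add(-11, w)) = Mul(2, w, Add(-11, w)))
Mul(Add(-113, Mul(-1, Function('H')(42))), Pow(8131, -1)) = Mul(Add(-113, Mul(-1, Mul(2, 42, Add(-11, 42)))), Pow(8131, -1)) = Mul(Add(-113, Mul(-1, Mul(2, 42, 31))), Rational(1, 8131)) = Mul(Add(-113, Mul(-1, 2604)), Rational(1, 8131)) = Mul(Add(-113, -2604), Rational(1, 8131)) = Mul(-2717, Rational(1, 8131)) = Rational(-2717, 8131)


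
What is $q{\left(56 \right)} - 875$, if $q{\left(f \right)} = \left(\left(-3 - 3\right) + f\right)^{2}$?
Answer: $1625$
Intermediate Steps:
$q{\left(f \right)} = \left(-6 + f\right)^{2}$
$q{\left(56 \right)} - 875 = \left(-6 + 56\right)^{2} - 875 = 50^{2} - 875 = 2500 - 875 = 1625$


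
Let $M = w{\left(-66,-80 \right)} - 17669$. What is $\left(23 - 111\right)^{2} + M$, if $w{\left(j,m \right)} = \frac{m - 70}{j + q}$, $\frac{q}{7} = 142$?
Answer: $- \frac{4605275}{464} \approx -9925.2$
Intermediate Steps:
$q = 994$ ($q = 7 \cdot 142 = 994$)
$w{\left(j,m \right)} = \frac{-70 + m}{994 + j}$ ($w{\left(j,m \right)} = \frac{m - 70}{j + 994} = \frac{-70 + m}{994 + j}$)
$M = - \frac{8198491}{464}$ ($M = \frac{-70 - 80}{994 - 66} - 17669 = \frac{1}{928} \left(-150\right) - 17669 = - \frac{75}{464} - 17669 = - \frac{8198491}{464} \approx -17669.0$)
$\left(23 - 111\right)^{2} + M = \left(23 - 111\right)^{2} - \frac{8198491}{464} = \left(-88\right)^{2} - \frac{8198491}{464} = 7744 - \frac{8198491}{464} = - \frac{4605275}{464}$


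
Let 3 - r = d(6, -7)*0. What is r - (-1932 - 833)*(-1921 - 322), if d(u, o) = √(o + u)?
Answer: -6201892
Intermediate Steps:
r = 3 (r = 3 - √(-7 + 6)*0 = 3 - √(-1)*0 = 3 - I*0 = 3 - 1*0 = 3 + 0 = 3)
r - (-1932 - 833)*(-1921 - 322) = 3 - (-1932 - 833)*(-1921 - 322) = 3 - (-2765)*(-2243) = 3 - 1*6201895 = 3 - 6201895 = -6201892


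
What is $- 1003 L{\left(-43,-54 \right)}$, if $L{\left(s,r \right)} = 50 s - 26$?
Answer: $2182528$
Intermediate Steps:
$L{\left(s,r \right)} = -26 + 50 s$
$- 1003 L{\left(-43,-54 \right)} = - 1003 \left(-26 + 50 \left(-43\right)\right) = - 1003 \left(-26 - 2150\right) = \left(-1003\right) \left(-2176\right) = 2182528$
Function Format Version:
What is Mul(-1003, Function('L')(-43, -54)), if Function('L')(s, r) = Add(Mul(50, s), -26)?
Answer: 2182528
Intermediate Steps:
Function('L')(s, r) = Add(-26, Mul(50, s))
Mul(-1003, Function('L')(-43, -54)) = Mul(-1003, Add(-26, Mul(50, -43))) = Mul(-1003, Add(-26, -2150)) = Mul(-1003, -2176) = 2182528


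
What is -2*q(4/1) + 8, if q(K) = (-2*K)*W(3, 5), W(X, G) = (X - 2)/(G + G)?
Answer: 48/5 ≈ 9.6000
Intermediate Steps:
W(X, G) = (-2 + X)/(2*G) (W(X, G) = (-2 + X)/((2*G)) = (-2 + X)*(1/(2*G)) = (-2 + X)/(2*G))
q(K) = -K/5 (q(K) = (-2*K)*((½)*(-2 + 3)/5) = (-2*K)*((½)*(⅕)*1) = -2*K*(⅒) = -K/5)
-2*q(4/1) + 8 = -(-2)*4/1/5 + 8 = -(-2)*4*1/5 + 8 = -(-2)*4/5 + 8 = -2*(-⅘) + 8 = 8/5 + 8 = 48/5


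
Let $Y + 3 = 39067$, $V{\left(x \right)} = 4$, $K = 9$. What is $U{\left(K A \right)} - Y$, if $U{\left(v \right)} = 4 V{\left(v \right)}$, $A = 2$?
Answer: $-39048$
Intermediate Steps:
$Y = 39064$ ($Y = -3 + 39067 = 39064$)
$U{\left(v \right)} = 16$ ($U{\left(v \right)} = 4 \cdot 4 = 16$)
$U{\left(K A \right)} - Y = 16 - 39064 = -39048$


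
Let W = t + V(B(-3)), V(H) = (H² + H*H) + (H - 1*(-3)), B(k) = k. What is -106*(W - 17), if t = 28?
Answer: -3074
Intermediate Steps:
V(H) = 3 + H + 2*H² (V(H) = (H² + H²) + (H + 3) = 2*H² + (3 + H) = 3 + H + 2*H²)
W = 46 (W = 28 + (3 - 3 + 2*(-3)²) = 28 + (3 - 3 + 2*9) = 28 + (3 - 3 + 18) = 28 + 18 = 46)
-106*(W - 17) = -106*(46 - 17) = -106*29 = -3074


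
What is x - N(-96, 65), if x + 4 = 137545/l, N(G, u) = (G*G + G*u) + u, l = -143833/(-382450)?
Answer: 52166113765/143833 ≈ 3.6269e+5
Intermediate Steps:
l = 143833/382450 (l = -143833*(-1/382450) = 143833/382450 ≈ 0.37608)
N(G, u) = u + G² + G*u (N(G, u) = (G² + G*u) + u = u + G² + G*u)
x = 52603509918/143833 (x = -4 + 137545/(143833/382450) = -4 + 137545*(382450/143833) = -4 + 52604085250/143833 = 52603509918/143833 ≈ 3.6573e+5)
x - N(-96, 65) = 52603509918/143833 - (65 + (-96)² - 96*65) = 52603509918/143833 - (65 + 9216 - 6240) = 52603509918/143833 - 1*3041 = 52603509918/143833 - 3041 = 52166113765/143833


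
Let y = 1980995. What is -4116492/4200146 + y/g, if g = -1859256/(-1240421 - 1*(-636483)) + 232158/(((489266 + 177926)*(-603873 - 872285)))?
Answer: 618633094168229483495553774482/961384759690391436286569 ≈ 6.4348e+5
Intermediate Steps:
g = 457786352993629953/148701736406206792 (g = -1859256/(-1240421 + 636483) + 232158/((667192*(-1476158))) = -1859256/(-603938) + 232158/(-984880808336) = -1859256*(-1/603938) + 232158*(-1/984880808336) = 929628/301969 - 116079/492440404168 = 457786352993629953/148701736406206792 ≈ 3.0786)
-4116492/4200146 + y/g = -4116492/4200146 + 1980995/(457786352993629953/148701736406206792) = -4116492*1/4200146 + 1980995*(148701736406206792/457786352993629953) = -2058246/2100073 + 294577396312013623918040/457786352993629953 = 618633094168229483495553774482/961384759690391436286569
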